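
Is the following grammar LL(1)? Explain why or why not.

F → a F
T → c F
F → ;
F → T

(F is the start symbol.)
Relevant sets:
  FIRST(T) = { 'c' }

For F:
  PREDICT(F → a F) = { 'a' }
  PREDICT(F → ';') = { ';' }
  PREDICT(F → T) = { 'c' }
T has a single production, so nothing to check there.

All predict sets are disjoint. The grammar IS LL(1).

Answer: Yes, the grammar is LL(1).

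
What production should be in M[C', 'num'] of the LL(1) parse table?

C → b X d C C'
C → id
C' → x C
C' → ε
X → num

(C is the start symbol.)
To find M[C', 'num'], we find productions for C' where 'num' is in the predict set (PREDICT(N → α) = (FIRST(α) \ {ε}) ∪ (FOLLOW(N) if α ⇒* ε)).

Relevant sets:
  FOLLOW(C') = { $, 'x' }

C' → x C: PREDICT = { 'x' }
C' → ε: PREDICT = { $, 'x' }

M[C', 'num'] is empty (no production applies)

Answer: Empty (error entry)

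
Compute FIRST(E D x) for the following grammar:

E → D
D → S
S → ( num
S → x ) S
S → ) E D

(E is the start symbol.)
{ '(', ')', 'x' }

FIRST sets of the non-terminals involved (from the grammar, by fixed-point iteration):
  FIRST(E) = { '(', ')', 'x' }

To compute FIRST(E D x), process the symbols left to right:
Symbol E is a non-terminal. Add FIRST(E) \ {ε} = { '(', ')', 'x' }
E is not nullable (ε ∉ FIRST(E)), so stop here.
FIRST(E D x) = { '(', ')', 'x' }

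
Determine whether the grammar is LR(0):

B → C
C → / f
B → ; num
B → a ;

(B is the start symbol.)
Augment with B' → B and build the canonical LR(0) collection (I0 = CLOSURE({[B' → . B]}), then GOTO on every symbol after a dot until no new states appear). It has 9 states:
  I0: { [B → . ; num], [B → . C], [B → . a ;], [B' → . B], [C → . / f] }  — shift
  I1: { [C → / . f] }  — shift
  I2: { [B → ; . num] }  — shift
  I3: { [B' → B .] }  — accept
  I4: { [B → C .] }  — reduce
  I5: { [B → a . ;] }  — shift
  I6: { [B → a ; .] }  — reduce
  I7: { [B → ; num .] }  — reduce
  I8: { [C → / f .] }  — reduce

Every state is either a pure shift/goto state or contains exactly one complete item and nothing to shift — no conflicts. The grammar is LR(0).

Answer: Yes, the grammar is LR(0)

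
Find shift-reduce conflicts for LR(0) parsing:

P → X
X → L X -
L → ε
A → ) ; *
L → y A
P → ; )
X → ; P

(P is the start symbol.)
Yes — I0: [L → .] vs [L → . y A]; I1: [L → .] vs [L → . y A]; I2: [L → .] vs [L → . y A]; I10: [L → .] vs [L → . y A]

A shift-reduce conflict occurs when an LR(0) state has both:
  - a complete (reduce) item [A → α .] (dot at the end), and
  - a shift item [B → β . c γ] (dot before a terminal).

Augment with P' → P and build the canonical LR(0) collection (I0 = CLOSURE({[P' → . P]}), then GOTO on every symbol after a dot until no new states appear). It has 15 states:
  I0: { [L → . y A], [L → .], [P → . ; )], [P → . X], [P' → . P], [X → . ; P], [X → . L X -] }  — shift, reduce
  I1: { [L → . y A], [L → .], [P → . ; )], [P → . X], [P → ; . )], [X → . ; P], [X → . L X -], [X → ; . P] }  — shift, reduce
  I2: { [L → . y A], [L → .], [X → . ; P], [X → . L X -], [X → L . X -] }  — shift, reduce
  I3: { [P' → P .] }  — accept
  I4: { [P → X .] }  — reduce
  I5: { [A → . ) ; *], [L → y . A] }  — shift
  I6: { [A → ) . ; *] }  — shift
  I7: { [L → y A .] }  — reduce
  I8: { [A → ) ; . *] }  — shift
  I9: { [A → ) ; * .] }  — reduce
  I10: { [L → . y A], [L → .], [P → . ; )], [P → . X], [X → . ; P], [X → . L X -], [X → ; . P] }  — shift, reduce
  I11: { [X → L X . -] }  — shift
  I12: { [X → L X - .] }  — reduce
  I13: { [X → ; P .] }  — reduce
  I14: { [P → ; ) .] }  — reduce

I0 contains reduce item [L → .] and shift items [L → . y A], [P → . ; )], [X → . ; P] — shift-reduce conflict.
I1 contains reduce item [L → .] and shift items [L → . y A], [P → . ; )], [P → ; . )], [X → . ; P] — shift-reduce conflict.
I2 contains reduce item [L → .] and shift items [L → . y A], [X → . ; P] — shift-reduce conflict.
I10 contains reduce item [L → .] and shift items [L → . y A], [P → . ; )], [X → . ; P] — shift-reduce conflict.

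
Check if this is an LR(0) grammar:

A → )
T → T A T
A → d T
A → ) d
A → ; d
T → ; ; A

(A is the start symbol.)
No. Shift-reduce conflict between [A → ) .] and [A → ) . d]

A grammar is LR(0) if no state in the canonical LR(0) collection has:
  - both a shift item (dot before a terminal) and a complete item (shift-reduce conflict), or
  - two or more complete items (reduce-reduce conflict; the accept item [A' → A .] counts as a complete item here).

Augment with A' → A and build the canonical LR(0) collection (I0 = CLOSURE({[A' → . A]}), then GOTO on every symbol after a dot until no new states appear). It has 13 states:
  I0: { [A → . ) d], [A → . )], [A → . ; d], [A → . d T], [A' → . A] }  — shift
  I1: { [A → ) . d], [A → ) .] }  — shift, reduce
  I2: { [A → ; . d] }  — shift
  I3: { [A' → A .] }  — accept
  I4: { [A → d . T], [T → . ; ; A], [T → . T A T] }  — shift
  I5: { [T → ; . ; A] }  — shift
  I6: { [A → . ) d], [A → . )], [A → . ; d], [A → . d T], [A → d T .], [T → T . A T] }  — shift, reduce
  I7: { [T → . ; ; A], [T → . T A T], [T → T A . T] }  — shift
  I8: { [A → . ) d], [A → . )], [A → . ; d], [A → . d T], [T → T . A T], [T → T A T .] }  — shift, reduce
  I9: { [A → . ) d], [A → . )], [A → . ; d], [A → . d T], [T → ; ; . A] }  — shift
  I10: { [T → ; ; A .] }  — reduce
  I11: { [A → ; d .] }  — reduce
  I12: { [A → ) d .] }  — reduce

Conflict in state I1:
  Shift-reduce conflict between [A → ) .] and [A → ) . d]
So the grammar is NOT LR(0).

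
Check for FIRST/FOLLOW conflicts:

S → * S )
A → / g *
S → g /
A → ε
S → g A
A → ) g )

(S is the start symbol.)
A FIRST/FOLLOW conflict occurs when a non-terminal N has a nullable alternative N → β (β ⇒* ε) and another alternative N → α with FIRST(α) ∩ FOLLOW(N) ≠ ∅: on such a lookahead the parser cannot decide between expanding α and letting N vanish via β.

Nullable non-terminals: A.

A: nullable alternative(s) A → ε; FOLLOW(A) = { $, ')' }
  A → / g *: FIRST \ {ε} = { '/' } — disjoint from FOLLOW(A)
  A → ε: FIRST \ {ε} = { } — this is the only nullable alternative, skip
  A → ) g ): FIRST \ {ε} = { ')' } — overlaps FOLLOW(A) on { ')' }: CONFLICT

S has no nullable alternative, so no FIRST/FOLLOW check is needed there.

So the grammar has 1 FIRST/FOLLOW conflict (marked CONFLICT above).

Answer: Yes. A → ')' g ')' with FOLLOW(A) on { ')' }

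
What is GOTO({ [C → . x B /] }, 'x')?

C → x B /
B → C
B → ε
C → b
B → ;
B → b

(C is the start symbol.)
{ [B → . ;], [B → . C], [B → . b], [B → .], [C → . b], [C → . x B /], [C → x . B /] }

GOTO(I, 'x') = CLOSURE({ [A → αX.β] : [A → α.Xβ] ∈ I, X = 'x' })

Items with dot before 'x', with the dot advanced:
  [C → . x B /] → [C → x . B /]
Closure of the advanced items:
  [C → x . B /] has the dot before B: add [B → . C], [B → .], [B → . ;], [B → . b]
  [B → . C] has the dot before C: add [C → . x B /], [C → . b]

GOTO = { [B → . ;], [B → . C], [B → . b], [B → .], [C → . b], [C → . x B /], [C → x . B /] }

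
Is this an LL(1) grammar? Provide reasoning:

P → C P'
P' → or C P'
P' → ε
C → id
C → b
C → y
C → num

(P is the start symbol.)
Yes, the grammar is LL(1).

A grammar is LL(1) if for each non-terminal N with multiple productions, the predict sets of those productions are pairwise disjoint, where PREDICT(N → α) = (FIRST(α) \ {ε}) ∪ (FOLLOW(N) if α ⇒* ε).

Relevant sets:
  FOLLOW(P') = { $ }

For P':
  PREDICT(P' → or C P') = { 'or' }
  PREDICT(P' → ε) = { $ }
For C:
  PREDICT(C → id) = { 'id' }
  PREDICT(C → b) = { 'b' }
  PREDICT(C → y) = { 'y' }
  PREDICT(C → num) = { 'num' }
P has a single production, so nothing to check there.

All predict sets are disjoint. The grammar IS LL(1).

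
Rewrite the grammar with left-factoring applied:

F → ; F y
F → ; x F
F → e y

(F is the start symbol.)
Left-factoring transforms A → αβ₁ | αβ₂ into A → αA' and A' → β₁ | β₂
(α is the longest common prefix among the alternatives). Repeat until
no nonterminal has two alternatives with a common prefix.

Round 1: F has alternatives sharing prefix ';'. Introduce F': F → ; F'
  Add: F' → F y
  Add: F' → x F

No remaining common prefixes — done.

Resulting grammar:
F → ; F'
F' → F y
F' → x F
F → e y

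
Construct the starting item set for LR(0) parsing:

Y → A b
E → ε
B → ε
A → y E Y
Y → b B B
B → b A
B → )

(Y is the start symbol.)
{ [A → . y E Y], [Y → . A b], [Y → . b B B], [Y' → . Y] }

First, augment the grammar with Y' → Y
I₀ = CLOSURE({ [Y' → . Y] }):
  [Y' → . Y] has the dot before Y: add [Y → . A b], [Y → . b B B]
  [Y → . A b] has the dot before A: add [A → . y E Y]
No further items can be added.

I₀ = { [A → . y E Y], [Y → . A b], [Y → . b B B], [Y' → . Y] }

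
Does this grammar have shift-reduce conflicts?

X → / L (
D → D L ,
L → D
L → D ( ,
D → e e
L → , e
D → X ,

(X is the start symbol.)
Augment with X' → X and build the canonical LR(0) collection (I0 = CLOSURE({[X' → . X]}), then GOTO on every symbol after a dot until no new states appear). It has 16 states:
  I0: { [X → . / L (], [X' → . X] }  — shift
  I1: { [D → . D L ,], [D → . X ,], [D → . e e], [L → . , e], [L → . D ( ,], [L → . D], [X → . / L (], [X → / . L (] }  — shift
  I2: { [X' → X .] }  — accept
  I3: { [L → , . e] }  — shift
  I4: { [D → . D L ,], [D → . X ,], [D → . e e], [D → D . L ,], [L → . , e], [L → . D ( ,], [L → . D], [L → D . ( ,], [L → D .], [X → . / L (] }  — shift, reduce
  I5: { [X → / L . (] }  — shift
  I6: { [D → X . ,] }  — shift
  I7: { [D → e . e] }  — shift
  I8: { [D → e e .] }  — reduce
  I9: { [D → X , .] }  — reduce
  I10: { [X → / L ( .] }  — reduce
  I11: { [L → D ( . ,] }  — shift
  I12: { [D → D L . ,] }  — shift
  I13: { [D → D L , .] }  — reduce
  I14: { [L → D ( , .] }  — reduce
  I15: { [L → , e .] }  — reduce

I4 contains reduce item [L → D .] and shift items [D → . e e], [L → . , e], [L → D . ( ,], [X → . / L (] — shift-reduce conflict.

Answer: Yes — I4: [L → D .] vs [D → . e e]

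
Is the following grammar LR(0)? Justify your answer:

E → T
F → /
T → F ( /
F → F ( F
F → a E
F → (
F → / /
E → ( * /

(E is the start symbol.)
A grammar is LR(0) if no state in the canonical LR(0) collection has:
  - both a shift item (dot before a terminal) and a complete item (shift-reduce conflict), or
  - two or more complete items (reduce-reduce conflict; the accept item [E' → E .] counts as a complete item here).

Augment with E' → E and build the canonical LR(0) collection (I0 = CLOSURE({[E' → . E]}), then GOTO on every symbol after a dot until no new states appear). It has 16 states:
  I0: { [E → . ( * /], [E → . T], [E' → . E], [F → . (], [F → . / /], [F → . /], [F → . F ( F], [F → . a E], [T → . F ( /] }  — shift
  I1: { [E → ( . * /], [F → ( .] }  — shift, reduce
  I2: { [F → / . /], [F → / .] }  — shift, reduce
  I3: { [E' → E .] }  — accept
  I4: { [F → F . ( F], [T → F . ( /] }  — shift
  I5: { [E → T .] }  — reduce
  I6: { [E → . ( * /], [E → . T], [F → . (], [F → . / /], [F → . /], [F → . F ( F], [F → . a E], [F → a . E], [T → . F ( /] }  — shift
  I7: { [F → a E .] }  — reduce
  I8: { [F → . (], [F → . / /], [F → . /], [F → . F ( F], [F → . a E], [F → F ( . F], [T → F ( . /] }  — shift
  I9: { [F → ( .] }  — reduce
  I10: { [F → / . /], [F → / .], [T → F ( / .] }  — shift, 2 reduces
  I11: { [F → F ( F .], [F → F . ( F] }  — shift, reduce
  I12: { [F → . (], [F → . / /], [F → . /], [F → . F ( F], [F → . a E], [F → F ( . F] }  — shift
  I13: { [F → / / .] }  — reduce
  I14: { [E → ( * . /] }  — shift
  I15: { [E → ( * / .] }  — reduce

Conflict in state I1:
  Shift-reduce conflict between [F → ( .] and [E → ( . * /]
So the grammar is NOT LR(0).

Answer: No. Shift-reduce conflict between [F → ( .] and [E → ( . * /]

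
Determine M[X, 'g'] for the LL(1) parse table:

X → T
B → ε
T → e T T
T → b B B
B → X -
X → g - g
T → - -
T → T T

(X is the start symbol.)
To find M[X, 'g'], we find productions for X where 'g' is in the predict set (PREDICT(N → α) = (FIRST(α) \ {ε}) ∪ (FOLLOW(N) if α ⇒* ε)).

Relevant sets:
  FIRST(T) = { '-', 'b', 'e' }

X → T: PREDICT = { '-', 'b', 'e' }
X → g - g: PREDICT = { 'g' }
  'g' is in predict set, so this production goes in M[X, 'g']

M[X, 'g'] = X → g - g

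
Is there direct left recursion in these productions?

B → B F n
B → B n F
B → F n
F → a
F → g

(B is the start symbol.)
Yes, B is left-recursive

Direct left recursion occurs when N → N α for some non-terminal N (the right-hand side begins with the left-hand side itself).

B → B F n: LEFT RECURSIVE (starts with B)
B → B n F: LEFT RECURSIVE (starts with B)
B → F n: starts with F
F → a: starts with a
F → g: starts with g

The grammar has direct left recursion on: B.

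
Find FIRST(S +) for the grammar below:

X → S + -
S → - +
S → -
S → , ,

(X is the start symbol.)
{ ',', '-' }

FIRST sets of the non-terminals involved (from the grammar, by fixed-point iteration):
  FIRST(S) = { ',', '-' }

To compute FIRST(S +), process the symbols left to right:
Symbol S is a non-terminal. Add FIRST(S) \ {ε} = { ',', '-' }
S is not nullable (ε ∉ FIRST(S)), so stop here.
FIRST(S +) = { ',', '-' }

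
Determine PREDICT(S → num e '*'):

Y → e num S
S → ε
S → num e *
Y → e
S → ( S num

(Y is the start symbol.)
{ 'num' }

PREDICT(S → num e '*') = (FIRST(RHS) \ {ε}) ∪ (FOLLOW(S) if ε ∈ FIRST(RHS), i.e. RHS ⇒* ε)
FIRST(num e '*') = { 'num' }
ε ∉ FIRST(num e '*'), so FOLLOW(S) is not added.
PREDICT(S → num e '*') = { 'num' }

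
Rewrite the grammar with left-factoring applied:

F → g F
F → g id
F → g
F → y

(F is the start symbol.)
Left-factoring transforms A → αβ₁ | αβ₂ into A → αA' and A' → β₁ | β₂
(α is the longest common prefix among the alternatives). Repeat until
no nonterminal has two alternatives with a common prefix.

Round 1: F has alternatives sharing prefix 'g'. Introduce F': F → g F'
  Add: F' → F
  Add: F' → id
  Add: F' → ε

No remaining common prefixes — done.

Resulting grammar:
F → g F'
F' → F
F' → id
F' → ε
F → y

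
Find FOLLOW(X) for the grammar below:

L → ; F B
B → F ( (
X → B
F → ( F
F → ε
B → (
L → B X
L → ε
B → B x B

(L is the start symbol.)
To compute FOLLOW(X), find every occurrence of X on a right-hand side N → α X β: add FIRST(β) \ {ε}, and if β is empty or nullable also add FOLLOW(N). Iterate to a fixed point.

In L → B X: X is at the end, add FOLLOW(L)

The FOLLOW sets referred to above (computed the same way, to a fixed point):
  FOLLOW(L) = { $ }

Taking the union: FOLLOW(X) = { $ }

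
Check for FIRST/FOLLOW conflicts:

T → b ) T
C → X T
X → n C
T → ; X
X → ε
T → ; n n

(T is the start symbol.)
No FIRST/FOLLOW conflicts.

A FIRST/FOLLOW conflict occurs when a non-terminal N has a nullable alternative N → β (β ⇒* ε) and another alternative N → α with FIRST(α) ∩ FOLLOW(N) ≠ ∅: on such a lookahead the parser cannot decide between expanding α and letting N vanish via β.

Nullable non-terminals: X.

X: nullable alternative(s) X → ε; FOLLOW(X) = { $, ';', 'b' }
  X → n C: FIRST \ {ε} = { 'n' } — disjoint from FOLLOW(X)
  X → ε: FIRST \ {ε} = { } — this is the only nullable alternative, skip

C, T have no nullable alternative, so no FIRST/FOLLOW check is needed there.

No FIRST/FOLLOW conflicts found.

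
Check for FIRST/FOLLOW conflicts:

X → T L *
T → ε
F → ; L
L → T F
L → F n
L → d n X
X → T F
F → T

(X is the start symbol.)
Yes. X → T L '*' with FOLLOW(X) on { '*', 'n' }; L → F n with FOLLOW(L) on { 'n' }

Nullable non-terminals: F, L, T, X.
FIRST sets used below: FIRST(T) = { ε }, FIRST(F) = { ';', ε }, FIRST(L) = { ';', 'd', 'n', ε }

F: nullable alternative(s) F → T; FOLLOW(F) = { $, '*', 'n' }
  F → ; L: FIRST \ {ε} = { ';' } — disjoint from FOLLOW(F)
  F → T: FIRST \ {ε} = { } — this is the only nullable alternative, skip

L: nullable alternative(s) L → T F; FOLLOW(L) = { $, '*', 'n' }
  L → T F: FIRST \ {ε} = { ';' } — this is the only nullable alternative, skip
  L → F n: FIRST \ {ε} = { ';', 'n' } — overlaps FOLLOW(L) on { 'n' }: CONFLICT
  L → d n X: FIRST \ {ε} = { 'd' } — disjoint from FOLLOW(L)
T has a nullable alternative but only one production, so nothing to check.

X: nullable alternative(s) X → T F; FOLLOW(X) = { $, '*', 'n' }
  X → T L *: FIRST \ {ε} = { '*', ';', 'd', 'n' } — overlaps FOLLOW(X) on { '*', 'n' }: CONFLICT
  X → T F: FIRST \ {ε} = { ';' } — this is the only nullable alternative, skip

So the grammar has 2 FIRST/FOLLOW conflicts (marked CONFLICT above).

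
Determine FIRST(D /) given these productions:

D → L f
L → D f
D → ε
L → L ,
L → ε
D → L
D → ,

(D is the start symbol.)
{ ',', '/', 'f' }

FIRST sets of the non-terminals involved (from the grammar, by fixed-point iteration):
  FIRST(D) = { ',', 'f', ε }

To compute FIRST(D /), process the symbols left to right:
Symbol D is a non-terminal. Add FIRST(D) \ {ε} = { ',', 'f' }
D is nullable (ε ∈ FIRST(D)), continue to the next symbol.
Symbol / is a terminal. Add '/' and stop.
FIRST(D /) = { ',', '/', 'f' }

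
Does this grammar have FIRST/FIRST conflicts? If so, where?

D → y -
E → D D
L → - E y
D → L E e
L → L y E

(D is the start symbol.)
A FIRST/FIRST conflict occurs when two productions N → α and N → β for the same non-terminal have FIRST(α) ∩ FIRST(β) ≠ ∅ (with ε ∈ FIRST of a nullable right-hand side, so two nullable alternatives also conflict).

FIRST sets of the non-terminals at (or reachable through a nullable prefix from) the front of some alternative:
  FIRST(L) = { '-' }

Productions for D:
  D → y -: FIRST = { 'y' }
  D → L E e: FIRST = { '-' }
Productions for L:
  L → - E y: FIRST = { '-' }
  L → L y E: FIRST = { '-' }
E has only one production, so no FIRST/FIRST conflict is possible there.

Conflict for L: L → - E y and L → L y E
  Overlap: { '-' }

Answer: Yes. L → '-' E y / L → L y E on { '-' }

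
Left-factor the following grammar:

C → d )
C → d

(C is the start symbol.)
Left-factoring transforms A → αβ₁ | αβ₂ into A → αA' and A' → β₁ | β₂
(α is the longest common prefix among the alternatives). Repeat until
no nonterminal has two alternatives with a common prefix.

Round 1: C has alternatives sharing prefix 'd'. Introduce C': C → d C'
  Add: C' → )
  Add: C' → ε

No remaining common prefixes — done.

Resulting grammar:
C → d C'
C' → )
C' → ε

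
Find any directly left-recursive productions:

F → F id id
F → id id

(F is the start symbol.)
Direct left recursion occurs when N → N α for some non-terminal N (the right-hand side begins with the left-hand side itself).

F → F id id: LEFT RECURSIVE (starts with F)
F → id id: starts with id

The grammar has direct left recursion on: F.

Answer: Yes, F is left-recursive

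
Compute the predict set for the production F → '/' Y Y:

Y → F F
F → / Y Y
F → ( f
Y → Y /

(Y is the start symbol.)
PREDICT(F → '/' Y Y) = (FIRST(RHS) \ {ε}) ∪ (FOLLOW(F) if ε ∈ FIRST(RHS), i.e. RHS ⇒* ε)
FIRST('/' Y Y) = { '/' }
ε ∉ FIRST('/' Y Y), so FOLLOW(F) is not added.
PREDICT(F → '/' Y Y) = { '/' }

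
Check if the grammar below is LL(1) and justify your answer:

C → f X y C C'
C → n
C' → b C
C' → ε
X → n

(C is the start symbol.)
A grammar is LL(1) if for each non-terminal N with multiple productions, the predict sets of those productions are pairwise disjoint, where PREDICT(N → α) = (FIRST(α) \ {ε}) ∪ (FOLLOW(N) if α ⇒* ε).

Relevant sets:
  FOLLOW(C') = { $, 'b' }

For C:
  PREDICT(C → f X y C C') = { 'f' }
  PREDICT(C → n) = { 'n' }
For C':
  PREDICT(C' → b C) = { 'b' }
  PREDICT(C' → ε) = { $, 'b' }
X has a single production, so nothing to check there.

Conflict found: Predict set conflict for C': { 'b' }
The grammar is NOT LL(1).

Answer: No. Predict set conflict for C': { 'b' }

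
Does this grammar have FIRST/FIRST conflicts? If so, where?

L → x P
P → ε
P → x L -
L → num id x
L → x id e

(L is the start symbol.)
A FIRST/FIRST conflict occurs when two productions N → α and N → β for the same non-terminal have FIRST(α) ∩ FIRST(β) ≠ ∅ (with ε ∈ FIRST of a nullable right-hand side, so two nullable alternatives also conflict).

Productions for L:
  L → x P: FIRST = { 'x' }
  L → num id x: FIRST = { 'num' }
  L → x id e: FIRST = { 'x' }
Productions for P:
  P → ε: FIRST = { ε }
  P → x L -: FIRST = { 'x' }

Conflict for L: L → x P and L → x id e
  Overlap: { 'x' }

Answer: Yes. L → x P / L → x id e on { 'x' }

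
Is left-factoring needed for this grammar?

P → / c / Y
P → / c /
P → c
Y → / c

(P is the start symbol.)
Yes, P has productions with common prefix '/ c /'

Left-factoring is needed when two productions for the same non-terminal
share a common prefix on the right-hand side.

Productions for P:
  P → / c / Y
  P → / c /
  P → c

Found common prefix '/ c /' in productions for P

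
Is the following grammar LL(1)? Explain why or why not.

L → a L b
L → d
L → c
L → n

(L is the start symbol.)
Yes, the grammar is LL(1).

For L:
  PREDICT(L → a L b) = { 'a' }
  PREDICT(L → d) = { 'd' }
  PREDICT(L → c) = { 'c' }
  PREDICT(L → n) = { 'n' }

All predict sets are disjoint. The grammar IS LL(1).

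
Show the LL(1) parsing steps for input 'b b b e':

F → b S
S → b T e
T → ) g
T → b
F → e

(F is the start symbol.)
Stack is shown with the top on the left.

Stack    Input      Action
--------------------------
F $      b b b e $  output F → b S
b S $    b b b e $  match 'b'
S $      b b e $    output S → b T e
b T e $  b b e $    match 'b'
T e $    b e $      output T → b
b e $    b e $      match 'b'
e $      e $        match 'e'
$        $          accept

The string is accepted.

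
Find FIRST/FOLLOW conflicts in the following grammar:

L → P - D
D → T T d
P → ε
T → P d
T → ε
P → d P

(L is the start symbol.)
Yes. P → d P with FOLLOW(P) on { 'd' }; T → P d with FOLLOW(T) on { 'd' }

A FIRST/FOLLOW conflict occurs when a non-terminal N has a nullable alternative N → β (β ⇒* ε) and another alternative N → α with FIRST(α) ∩ FOLLOW(N) ≠ ∅: on such a lookahead the parser cannot decide between expanding α and letting N vanish via β.

Nullable non-terminals: P, T.
FIRST sets used below: FIRST(P) = { 'd', ε }

P: nullable alternative(s) P → ε; FOLLOW(P) = { '-', 'd' }
  P → ε: FIRST \ {ε} = { } — this is the only nullable alternative, skip
  P → d P: FIRST \ {ε} = { 'd' } — overlaps FOLLOW(P) on { 'd' }: CONFLICT

T: nullable alternative(s) T → ε; FOLLOW(T) = { 'd' }
  T → P d: FIRST \ {ε} = { 'd' } — overlaps FOLLOW(T) on { 'd' }: CONFLICT
  T → ε: FIRST \ {ε} = { } — this is the only nullable alternative, skip

D, L have no nullable alternative, so no FIRST/FOLLOW check is needed there.

So the grammar has 2 FIRST/FOLLOW conflicts (marked CONFLICT above).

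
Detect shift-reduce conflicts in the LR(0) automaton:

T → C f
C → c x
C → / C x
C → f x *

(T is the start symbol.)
A shift-reduce conflict occurs when an LR(0) state has both:
  - a complete (reduce) item [A → α .] (dot at the end), and
  - a shift item [B → β . c γ] (dot before a terminal).

Augment with T' → T and build the canonical LR(0) collection (I0 = CLOSURE({[T' → . T]}), then GOTO on every symbol after a dot until no new states appear). It has 12 states:
  I0: { [C → . / C x], [C → . c x], [C → . f x *], [T → . C f], [T' → . T] }  — shift
  I1: { [C → . / C x], [C → . c x], [C → . f x *], [C → / . C x] }  — shift
  I2: { [T → C . f] }  — shift
  I3: { [T' → T .] }  — accept
  I4: { [C → c . x] }  — shift
  I5: { [C → f . x *] }  — shift
  I6: { [C → f x . *] }  — shift
  I7: { [C → f x * .] }  — reduce
  I8: { [C → c x .] }  — reduce
  I9: { [T → C f .] }  — reduce
  I10: { [C → / C . x] }  — shift
  I11: { [C → / C x .] }  — reduce

No state contains both a complete item and a shift item.

Answer: No shift-reduce conflicts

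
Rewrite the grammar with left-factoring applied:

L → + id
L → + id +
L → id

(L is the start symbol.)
Left-factoring transforms A → αβ₁ | αβ₂ into A → αA' and A' → β₁ | β₂
(α is the longest common prefix among the alternatives). Repeat until
no nonterminal has two alternatives with a common prefix.

Round 1: L has alternatives sharing prefix '+ id'. Introduce L': L → + id L'
  Add: L' → ε
  Add: L' → +

No remaining common prefixes — done.

Resulting grammar:
L → + id L'
L' → ε
L' → +
L → id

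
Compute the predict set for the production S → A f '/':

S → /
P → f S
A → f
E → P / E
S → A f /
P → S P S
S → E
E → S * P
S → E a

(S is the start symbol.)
PREDICT(S → A f '/') = (FIRST(RHS) \ {ε}) ∪ (FOLLOW(S) if ε ∈ FIRST(RHS), i.e. RHS ⇒* ε)
FIRST(A) = { 'f' }
FIRST(A f '/') = { 'f' }
ε ∉ FIRST(A f '/'), so FOLLOW(S) is not added.
PREDICT(S → A f '/') = { 'f' }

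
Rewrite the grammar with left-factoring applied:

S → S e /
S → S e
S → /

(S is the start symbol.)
Left-factoring transforms A → αβ₁ | αβ₂ into A → αA' and A' → β₁ | β₂
(α is the longest common prefix among the alternatives). Repeat until
no nonterminal has two alternatives with a common prefix.

Round 1: S has alternatives sharing prefix 'S e'. Introduce S': S → S e S'
  Add: S' → /
  Add: S' → ε

No remaining common prefixes — done.

Resulting grammar:
S → S e S'
S' → /
S' → ε
S → /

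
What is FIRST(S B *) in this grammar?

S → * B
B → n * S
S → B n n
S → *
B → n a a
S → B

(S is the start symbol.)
{ '*', 'n' }

FIRST sets of the non-terminals involved (from the grammar, by fixed-point iteration):
  FIRST(S) = { '*', 'n' }

To compute FIRST(S B *), process the symbols left to right:
Symbol S is a non-terminal. Add FIRST(S) \ {ε} = { '*', 'n' }
S is not nullable (ε ∉ FIRST(S)), so stop here.
FIRST(S B *) = { '*', 'n' }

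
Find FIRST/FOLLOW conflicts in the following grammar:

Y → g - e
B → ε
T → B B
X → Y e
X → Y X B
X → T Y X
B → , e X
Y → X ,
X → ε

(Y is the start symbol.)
Yes. B → ',' e X with FOLLOW(B) on { ',' }; X → Y e with FOLLOW(X) on { ',', 'g' }; X → Y X B with FOLLOW(X) on { ',', 'g' }; X → T Y X with FOLLOW(X) on { ',', 'g' }

A FIRST/FOLLOW conflict occurs when a non-terminal N has a nullable alternative N → β (β ⇒* ε) and another alternative N → α with FIRST(α) ∩ FOLLOW(N) ≠ ∅: on such a lookahead the parser cannot decide between expanding α and letting N vanish via β.

Nullable non-terminals: B, T, X.
FIRST sets used below: FIRST(Y) = { ',', 'g' }, FIRST(T) = { ',', ε }

B: nullable alternative(s) B → ε; FOLLOW(B) = { ',', 'g' }
  B → ε: FIRST \ {ε} = { } — this is the only nullable alternative, skip
  B → , e X: FIRST \ {ε} = { ',' } — overlaps FOLLOW(B) on { ',' }: CONFLICT
T has a nullable alternative but only one production, so nothing to check.

X: nullable alternative(s) X → ε; FOLLOW(X) = { ',', 'g' }
  X → Y e: FIRST \ {ε} = { ',', 'g' } — overlaps FOLLOW(X) on { ',', 'g' }: CONFLICT
  X → Y X B: FIRST \ {ε} = { ',', 'g' } — overlaps FOLLOW(X) on { ',', 'g' }: CONFLICT
  X → T Y X: FIRST \ {ε} = { ',', 'g' } — overlaps FOLLOW(X) on { ',', 'g' }: CONFLICT
  X → ε: FIRST \ {ε} = { } — this is the only nullable alternative, skip

Y has no nullable alternative, so no FIRST/FOLLOW check is needed there.

So the grammar has 4 FIRST/FOLLOW conflicts (marked CONFLICT above).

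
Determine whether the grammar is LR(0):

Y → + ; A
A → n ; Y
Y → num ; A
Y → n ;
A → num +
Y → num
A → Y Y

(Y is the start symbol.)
No. Shift-reduce conflict between [Y → num .] and [Y → num . ; A]

A grammar is LR(0) if no state in the canonical LR(0) collection has:
  - both a shift item (dot before a terminal) and a complete item (shift-reduce conflict), or
  - two or more complete items (reduce-reduce conflict; the accept item [Y' → Y .] counts as a complete item here).

Augment with Y' → Y and build the canonical LR(0) collection (I0 = CLOSURE({[Y' → . Y]}), then GOTO on every symbol after a dot until no new states appear). It has 17 states:
  I0: { [Y → . + ; A], [Y → . n ;], [Y → . num ; A], [Y → . num], [Y' → . Y] }  — shift
  I1: { [Y → + . ; A] }  — shift
  I2: { [Y' → Y .] }  — accept
  I3: { [Y → n . ;] }  — shift
  I4: { [Y → num . ; A], [Y → num .] }  — shift, reduce
  I5: { [A → . Y Y], [A → . n ; Y], [A → . num +], [Y → . + ; A], [Y → . n ;], [Y → . num ; A], [Y → . num], [Y → num ; . A] }  — shift
  I6: { [Y → num ; A .] }  — reduce
  I7: { [A → Y . Y], [Y → . + ; A], [Y → . n ;], [Y → . num ; A], [Y → . num] }  — shift
  I8: { [A → n . ; Y], [Y → n . ;] }  — shift
  I9: { [A → num . +], [Y → num . ; A], [Y → num .] }  — shift, reduce
  I10: { [A → num + .] }  — reduce
  I11: { [A → n ; . Y], [Y → . + ; A], [Y → . n ;], [Y → . num ; A], [Y → . num], [Y → n ; .] }  — shift, reduce
  I12: { [A → n ; Y .] }  — reduce
  I13: { [A → Y Y .] }  — reduce
  I14: { [Y → n ; .] }  — reduce
  I15: { [A → . Y Y], [A → . n ; Y], [A → . num +], [Y → + ; . A], [Y → . + ; A], [Y → . n ;], [Y → . num ; A], [Y → . num] }  — shift
  I16: { [Y → + ; A .] }  — reduce

Conflict in state I4:
  Shift-reduce conflict between [Y → num .] and [Y → num . ; A]
So the grammar is NOT LR(0).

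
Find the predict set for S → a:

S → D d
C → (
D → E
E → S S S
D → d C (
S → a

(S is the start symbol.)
PREDICT(S → a) = (FIRST(RHS) \ {ε}) ∪ (FOLLOW(S) if ε ∈ FIRST(RHS), i.e. RHS ⇒* ε)
FIRST(a) = { 'a' }
ε ∉ FIRST(a), so FOLLOW(S) is not added.
PREDICT(S → a) = { 'a' }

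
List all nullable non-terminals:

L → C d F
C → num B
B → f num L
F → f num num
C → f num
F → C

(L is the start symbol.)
None

A non-terminal is nullable if it can derive ε (the empty string): either it has an ε-production, or it has a production whose right-hand side consists entirely of nullable non-terminals.

There are no ε-productions, so no non-terminal can derive ε.
No non-terminals are nullable.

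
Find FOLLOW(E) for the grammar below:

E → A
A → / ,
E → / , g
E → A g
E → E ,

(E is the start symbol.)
To compute FOLLOW(E), find every occurrence of E on a right-hand side N → α E β: add FIRST(β) \ {ε}, and if β is empty or nullable also add FOLLOW(N). Iterate to a fixed point.

E is the start symbol, so $ ∈ FOLLOW(E).
In E → E ,: E is followed by ',', add FIRST(',') \ {ε} = { ',' }

Taking the union: FOLLOW(E) = { $, ',' }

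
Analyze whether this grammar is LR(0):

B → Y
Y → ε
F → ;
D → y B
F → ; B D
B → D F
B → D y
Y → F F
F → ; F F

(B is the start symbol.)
Augment with B' → B and build the canonical LR(0) collection (I0 = CLOSURE({[B' → . B]}), then GOTO on every symbol after a dot until no new states appear). It has 15 states:
  I0: { [B → . D F], [B → . D y], [B → . Y], [B' → . B], [D → . y B], [F → . ; B D], [F → . ; F F], [F → . ;], [Y → . F F], [Y → .] }  — shift, reduce
  I1: { [B → . D F], [B → . D y], [B → . Y], [D → . y B], [F → . ; B D], [F → . ; F F], [F → . ;], [F → ; . B D], [F → ; . F F], [F → ; .], [Y → . F F], [Y → .] }  — shift, 2 reduces
  I2: { [B' → B .] }  — accept
  I3: { [B → D . F], [B → D . y], [F → . ; B D], [F → . ; F F], [F → . ;] }  — shift
  I4: { [F → . ; B D], [F → . ; F F], [F → . ;], [Y → F . F] }  — shift
  I5: { [B → Y .] }  — reduce
  I6: { [B → . D F], [B → . D y], [B → . Y], [D → . y B], [D → y . B], [F → . ; B D], [F → . ; F F], [F → . ;], [Y → . F F], [Y → .] }  — shift, reduce
  I7: { [D → y B .] }  — reduce
  I8: { [Y → F F .] }  — reduce
  I9: { [B → D F .] }  — reduce
  I10: { [B → D y .] }  — reduce
  I11: { [D → . y B], [F → ; B . D] }  — shift
  I12: { [F → . ; B D], [F → . ; F F], [F → . ;], [F → ; F . F], [Y → F . F] }  — shift
  I13: { [F → ; F F .], [Y → F F .] }  — 2 reduces
  I14: { [F → ; B D .] }  — reduce

Conflict in state I0:
  Shift-reduce conflict between [Y → .] and [D → . y B]
So the grammar is NOT LR(0).

Answer: No. Shift-reduce conflict between [Y → .] and [D → . y B]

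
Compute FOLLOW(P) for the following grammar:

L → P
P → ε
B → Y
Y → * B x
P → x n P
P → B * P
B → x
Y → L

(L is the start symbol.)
{ $, '*', 'x' }

To compute FOLLOW(P), find every occurrence of P on a right-hand side N → α P β: add FIRST(β) \ {ε}, and if β is empty or nullable also add FOLLOW(N). Iterate to a fixed point.

In L → P: P is at the end, add FOLLOW(L)
In P → x n P: P is at the end; this adds FOLLOW(P) to itself — nothing new
In P → B * P: P is at the end; this adds FOLLOW(P) to itself — nothing new

The FOLLOW sets referred to above (computed the same way, to a fixed point):
  FOLLOW(L) = { $, '*', 'x' }

Taking the union: FOLLOW(P) = { $, '*', 'x' }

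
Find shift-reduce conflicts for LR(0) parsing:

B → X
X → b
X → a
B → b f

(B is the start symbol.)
A shift-reduce conflict occurs when an LR(0) state has both:
  - a complete (reduce) item [A → α .] (dot at the end), and
  - a shift item [B → β . c γ] (dot before a terminal).

Augment with B' → B and build the canonical LR(0) collection (I0 = CLOSURE({[B' → . B]}), then GOTO on every symbol after a dot until no new states appear). It has 6 states:
  I0: { [B → . X], [B → . b f], [B' → . B], [X → . a], [X → . b] }  — shift
  I1: { [B' → B .] }  — accept
  I2: { [B → X .] }  — reduce
  I3: { [X → a .] }  — reduce
  I4: { [B → b . f], [X → b .] }  — shift, reduce
  I5: { [B → b f .] }  — reduce

I4 contains reduce item [X → b .] and shift item [B → b . f] — shift-reduce conflict.

Answer: Yes — I4: [X → b .] vs [B → b . f]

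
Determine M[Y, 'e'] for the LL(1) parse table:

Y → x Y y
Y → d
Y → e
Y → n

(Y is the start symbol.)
To find M[Y, 'e'], we find productions for Y where 'e' is in the predict set (PREDICT(N → α) = (FIRST(α) \ {ε}) ∪ (FOLLOW(N) if α ⇒* ε)).

Y → x Y y: PREDICT = { 'x' }
Y → d: PREDICT = { 'd' }
Y → e: PREDICT = { 'e' }
  'e' is in predict set, so this production goes in M[Y, 'e']
Y → n: PREDICT = { 'n' }

M[Y, 'e'] = Y → e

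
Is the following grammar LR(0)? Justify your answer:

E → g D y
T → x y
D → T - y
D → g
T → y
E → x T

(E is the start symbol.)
Yes, the grammar is LR(0)

A grammar is LR(0) if no state in the canonical LR(0) collection has:
  - both a shift item (dot before a terminal) and a complete item (shift-reduce conflict), or
  - two or more complete items (reduce-reduce conflict; the accept item [E' → E .] counts as a complete item here).

Augment with E' → E and build the canonical LR(0) collection (I0 = CLOSURE({[E' → . E]}), then GOTO on every symbol after a dot until no new states appear). It has 14 states:
  I0: { [E → . g D y], [E → . x T], [E' → . E] }  — shift
  I1: { [E' → E .] }  — accept
  I2: { [D → . T - y], [D → . g], [E → g . D y], [T → . x y], [T → . y] }  — shift
  I3: { [E → x . T], [T → . x y], [T → . y] }  — shift
  I4: { [E → x T .] }  — reduce
  I5: { [T → x . y] }  — shift
  I6: { [T → y .] }  — reduce
  I7: { [T → x y .] }  — reduce
  I8: { [E → g D . y] }  — shift
  I9: { [D → T . - y] }  — shift
  I10: { [D → g .] }  — reduce
  I11: { [D → T - . y] }  — shift
  I12: { [D → T - y .] }  — reduce
  I13: { [E → g D y .] }  — reduce

Every state is either a pure shift/goto state or contains exactly one complete item and nothing to shift — no conflicts. The grammar is LR(0).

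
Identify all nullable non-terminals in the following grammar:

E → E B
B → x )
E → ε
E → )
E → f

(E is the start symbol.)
ε-productions: E → ε
So E is immediately nullable.
No further non-terminal can be added: every production for the remaining non-terminals contains a terminal or a non-nullable non-terminal.
Nullable = { 'E' }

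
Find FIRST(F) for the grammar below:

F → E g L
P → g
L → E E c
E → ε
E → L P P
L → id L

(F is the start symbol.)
FIRST sets of the other non-terminals involved (by the same procedure, iterated to a fixed point):
  FIRST(E) = { 'c', 'id', ε }

From F → E g L:
  - E is a non-terminal: add FIRST(E) \ {ε} = { 'c', 'id' }
    E is nullable, so continue to the next symbol
  - g is a terminal: add 'g' and stop

Collecting: FIRST(F) = { 'c', 'g', 'id' }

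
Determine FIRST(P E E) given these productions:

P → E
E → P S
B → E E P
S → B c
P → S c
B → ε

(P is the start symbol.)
{ 'c' }

FIRST sets of the non-terminals involved (from the grammar, by fixed-point iteration):
  FIRST(P) = { 'c' }

To compute FIRST(P E E), process the symbols left to right:
Symbol P is a non-terminal. Add FIRST(P) \ {ε} = { 'c' }
P is not nullable (ε ∉ FIRST(P)), so stop here.
FIRST(P E E) = { 'c' }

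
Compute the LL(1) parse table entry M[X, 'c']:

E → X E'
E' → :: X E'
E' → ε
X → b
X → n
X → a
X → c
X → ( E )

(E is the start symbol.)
To find M[X, 'c'], we find productions for X where 'c' is in the predict set (PREDICT(N → α) = (FIRST(α) \ {ε}) ∪ (FOLLOW(N) if α ⇒* ε)).

X → b: PREDICT = { 'b' }
X → n: PREDICT = { 'n' }
X → a: PREDICT = { 'a' }
X → c: PREDICT = { 'c' }
  'c' is in predict set, so this production goes in M[X, 'c']
X → ( E ): PREDICT = { '(' }

M[X, 'c'] = X → c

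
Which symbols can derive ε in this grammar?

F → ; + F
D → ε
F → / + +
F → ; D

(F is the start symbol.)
A non-terminal is nullable if it can derive ε (the empty string): either it has an ε-production, or it has a production whose right-hand side consists entirely of nullable non-terminals.

ε-productions: D → ε
So D is immediately nullable.
No further non-terminal can be added: every production for the remaining non-terminals contains a terminal or a non-nullable non-terminal.
Nullable = { 'D' }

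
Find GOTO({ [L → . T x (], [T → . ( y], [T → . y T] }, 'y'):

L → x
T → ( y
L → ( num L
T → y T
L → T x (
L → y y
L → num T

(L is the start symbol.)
{ [T → . ( y], [T → . y T], [T → y . T] }

GOTO(I, 'y') = CLOSURE({ [A → αX.β] : [A → α.Xβ] ∈ I, X = 'y' })

Items with dot before 'y', with the dot advanced:
  [T → . y T] → [T → y . T]
Closure of the advanced items:
  [T → y . T] has the dot before T: add [T → . ( y], [T → . y T]

GOTO = { [T → . ( y], [T → . y T], [T → y . T] }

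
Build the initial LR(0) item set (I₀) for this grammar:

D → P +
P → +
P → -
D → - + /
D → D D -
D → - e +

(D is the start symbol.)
{ [D → . - + /], [D → . - e +], [D → . D D -], [D → . P +], [D' → . D], [P → . +], [P → . -] }

First, augment the grammar with D' → D
I₀ = CLOSURE({ [D' → . D] }):
  [D' → . D] has the dot before D: add [D → . P +], [D → . - + /], [D → . D D -], [D → . - e +]
  [D → . P +] has the dot before P: add [P → . +], [P → . -]
No further items can be added.

I₀ = { [D → . - + /], [D → . - e +], [D → . D D -], [D → . P +], [D' → . D], [P → . +], [P → . -] }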